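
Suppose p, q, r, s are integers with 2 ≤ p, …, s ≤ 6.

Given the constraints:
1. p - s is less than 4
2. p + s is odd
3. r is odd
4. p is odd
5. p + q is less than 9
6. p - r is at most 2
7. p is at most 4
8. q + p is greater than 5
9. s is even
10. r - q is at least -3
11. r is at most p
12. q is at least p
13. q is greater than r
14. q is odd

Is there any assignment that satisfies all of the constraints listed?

Satisfiable

One satisfying assignment is p = 3, q = 5, r = 3, s = 2.
For the less obvious constraints — constraint 1: p - s = 1; constraint 5: p + q = 8; constraint 6: p - r = 0 — and the others hold by inspection.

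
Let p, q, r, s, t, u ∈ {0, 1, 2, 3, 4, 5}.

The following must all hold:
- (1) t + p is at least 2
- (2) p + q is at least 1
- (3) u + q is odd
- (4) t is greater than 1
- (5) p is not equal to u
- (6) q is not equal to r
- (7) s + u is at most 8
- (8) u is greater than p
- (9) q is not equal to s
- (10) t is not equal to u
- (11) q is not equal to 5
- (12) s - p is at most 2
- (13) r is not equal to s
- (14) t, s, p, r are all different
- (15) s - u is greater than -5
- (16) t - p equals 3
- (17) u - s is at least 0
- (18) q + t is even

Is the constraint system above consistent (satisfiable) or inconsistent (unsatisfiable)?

Satisfiable

One satisfying assignment is p = 1, q = 0, r = 5, s = 2, t = 4, u = 5.
For the less obvious constraints — constraint 1: t + p = 5; constraint 2: p + q = 1; constraint 7: s + u = 7 — and the others hold by inspection.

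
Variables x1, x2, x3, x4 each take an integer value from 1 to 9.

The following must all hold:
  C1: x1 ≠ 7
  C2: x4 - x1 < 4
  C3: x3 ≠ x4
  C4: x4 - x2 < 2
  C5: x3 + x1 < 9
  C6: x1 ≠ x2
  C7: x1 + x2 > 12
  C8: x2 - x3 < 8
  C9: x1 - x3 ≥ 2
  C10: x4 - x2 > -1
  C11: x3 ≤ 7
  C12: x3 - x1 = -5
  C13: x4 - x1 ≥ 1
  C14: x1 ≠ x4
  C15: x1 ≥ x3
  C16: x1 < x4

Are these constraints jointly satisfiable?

Satisfiable

Setting (x1, x2, x3, x4) = (6, 7, 1, 7) satisfies everything: constraint 2: x4 - x1 = 1; constraint 4: x4 - x2 = 0, and the others follow.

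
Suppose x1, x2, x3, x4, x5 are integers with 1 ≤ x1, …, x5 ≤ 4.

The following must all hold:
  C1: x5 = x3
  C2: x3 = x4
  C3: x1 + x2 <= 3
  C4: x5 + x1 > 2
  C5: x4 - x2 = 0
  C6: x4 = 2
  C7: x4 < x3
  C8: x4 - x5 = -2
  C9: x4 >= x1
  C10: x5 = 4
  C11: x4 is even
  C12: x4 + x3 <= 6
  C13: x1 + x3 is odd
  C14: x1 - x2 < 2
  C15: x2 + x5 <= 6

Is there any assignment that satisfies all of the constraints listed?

Unsatisfiable

Constraint 10 fixes x5 = 4 and constraint 6 fixes x4 = 2. Constraints 1 and 2 give x5 = x3 = x4, so x5 = x4. But 4 ≠ 2 — contradiction.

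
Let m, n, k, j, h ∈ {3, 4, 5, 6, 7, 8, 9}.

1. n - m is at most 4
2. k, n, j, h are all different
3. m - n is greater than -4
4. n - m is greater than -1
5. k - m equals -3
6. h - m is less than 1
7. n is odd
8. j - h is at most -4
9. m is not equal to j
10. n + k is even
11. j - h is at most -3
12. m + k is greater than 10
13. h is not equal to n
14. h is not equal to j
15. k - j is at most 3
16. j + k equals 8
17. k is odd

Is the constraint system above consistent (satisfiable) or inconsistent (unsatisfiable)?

Satisfiable

The assignment m = 8, n = 9, k = 5, j = 3, h = 8 works:
  constraint 1 holds since n - m = 1.
  constraint 3 holds since m - n = -1.
The rest check out directly.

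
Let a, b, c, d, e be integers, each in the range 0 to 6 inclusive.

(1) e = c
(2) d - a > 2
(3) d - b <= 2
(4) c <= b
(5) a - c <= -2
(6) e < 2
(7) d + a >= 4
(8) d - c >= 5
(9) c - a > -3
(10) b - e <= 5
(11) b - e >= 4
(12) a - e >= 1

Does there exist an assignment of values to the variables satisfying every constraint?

Unsatisfiable

Constraints 3, 5, 8, 10, and 12 give c − a ≥ 2, a − e ≥ 1, e − b ≥ -5, b − d ≥ -2, d − c ≥ 5.
Adding all 5 inequalities: the left sides telescope to 0, and the right sides sum to 2 + 1 + (-5) + (-2) + 5 = 1. So 0 ≥ 1, which is false.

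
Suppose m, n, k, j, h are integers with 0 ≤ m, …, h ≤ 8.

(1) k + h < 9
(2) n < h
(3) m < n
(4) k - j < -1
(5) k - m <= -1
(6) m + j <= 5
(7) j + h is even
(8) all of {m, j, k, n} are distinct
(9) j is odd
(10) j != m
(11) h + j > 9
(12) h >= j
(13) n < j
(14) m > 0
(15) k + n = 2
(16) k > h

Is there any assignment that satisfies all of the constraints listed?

Unsatisfiable

Constraints 3, 5, 12, 13, and 16 give m < n, n < j, j ≤ h, h < k, k < m. Chaining: m < n < j ≤ h < k < m, which forces m < m — impossible.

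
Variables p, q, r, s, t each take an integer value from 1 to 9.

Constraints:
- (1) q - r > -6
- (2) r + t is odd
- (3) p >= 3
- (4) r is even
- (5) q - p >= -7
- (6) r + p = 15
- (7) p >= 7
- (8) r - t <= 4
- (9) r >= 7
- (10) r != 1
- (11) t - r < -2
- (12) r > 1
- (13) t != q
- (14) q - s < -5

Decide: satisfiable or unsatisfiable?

Satisfiable

Setting (p, q, r, s, t) = (7, 3, 8, 9, 5) satisfies everything: constraint 1: q - r = -5; constraint 5: q - p = -4; constraint 6: r + p = 15, and the others follow.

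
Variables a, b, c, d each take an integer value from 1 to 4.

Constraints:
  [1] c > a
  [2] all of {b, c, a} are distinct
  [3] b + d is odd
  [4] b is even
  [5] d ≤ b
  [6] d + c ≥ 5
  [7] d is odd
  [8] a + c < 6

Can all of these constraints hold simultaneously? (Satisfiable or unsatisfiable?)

Setting (a, b, c, d) = (1, 4, 2, 3) satisfies everything: constraint 6: d + c = 5; constraint 8: a + c = 3, and the others follow.

Satisfiable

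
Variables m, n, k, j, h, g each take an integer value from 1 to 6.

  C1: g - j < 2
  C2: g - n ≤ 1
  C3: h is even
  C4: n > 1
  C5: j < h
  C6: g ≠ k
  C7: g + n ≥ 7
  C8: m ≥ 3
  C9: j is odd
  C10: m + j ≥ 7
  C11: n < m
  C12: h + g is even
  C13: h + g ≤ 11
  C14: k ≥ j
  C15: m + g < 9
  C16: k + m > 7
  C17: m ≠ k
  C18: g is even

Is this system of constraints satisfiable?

Satisfiable

Try m = 4, n = 3, k = 5, j = 3, h = 4, g = 4.
Check constraint 1: g - j = 1; constraint 2: g - n = 1. The remaining constraints are straightforward to verify.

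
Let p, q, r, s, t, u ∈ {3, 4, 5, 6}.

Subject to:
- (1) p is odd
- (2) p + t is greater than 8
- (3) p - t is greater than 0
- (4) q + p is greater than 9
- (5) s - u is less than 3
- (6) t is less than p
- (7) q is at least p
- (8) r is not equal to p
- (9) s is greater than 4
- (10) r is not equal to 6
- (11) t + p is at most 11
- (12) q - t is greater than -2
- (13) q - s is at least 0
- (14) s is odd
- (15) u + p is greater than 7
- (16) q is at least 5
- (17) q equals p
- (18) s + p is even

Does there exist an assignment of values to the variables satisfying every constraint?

The assignment p = 5, q = 5, r = 3, s = 5, t = 4, u = 5 works:
  constraint 2 holds since p + t = 9.
  constraint 3 holds since p - t = 1.
  constraint 4 holds since q + p = 10.
The rest check out directly.

Satisfiable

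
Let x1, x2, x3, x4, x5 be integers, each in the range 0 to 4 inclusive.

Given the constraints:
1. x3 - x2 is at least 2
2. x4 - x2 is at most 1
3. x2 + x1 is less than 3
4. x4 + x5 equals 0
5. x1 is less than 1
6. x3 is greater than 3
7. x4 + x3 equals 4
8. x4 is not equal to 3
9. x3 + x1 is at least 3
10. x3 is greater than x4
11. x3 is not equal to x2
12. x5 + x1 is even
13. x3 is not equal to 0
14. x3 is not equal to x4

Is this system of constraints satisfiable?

Satisfiable

The assignment x1 = 0, x2 = 0, x3 = 4, x4 = 0, x5 = 0 works:
  constraint 1 holds since x3 - x2 = 4.
  constraint 2 holds since x4 - x2 = 0.
The rest check out directly.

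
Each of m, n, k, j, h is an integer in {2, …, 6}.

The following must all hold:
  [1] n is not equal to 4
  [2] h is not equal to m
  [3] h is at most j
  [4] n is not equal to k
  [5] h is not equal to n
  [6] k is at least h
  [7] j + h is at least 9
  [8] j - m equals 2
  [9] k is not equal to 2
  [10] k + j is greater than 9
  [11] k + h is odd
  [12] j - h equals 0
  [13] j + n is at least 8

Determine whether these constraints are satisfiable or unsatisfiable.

Take m = 3, n = 3, k = 6, j = 5, h = 5. Then constraint 7: j + h = 10; constraint 8: j - m = 2; constraint 10: k + j = 11, and every other listed constraint is also met.

Satisfiable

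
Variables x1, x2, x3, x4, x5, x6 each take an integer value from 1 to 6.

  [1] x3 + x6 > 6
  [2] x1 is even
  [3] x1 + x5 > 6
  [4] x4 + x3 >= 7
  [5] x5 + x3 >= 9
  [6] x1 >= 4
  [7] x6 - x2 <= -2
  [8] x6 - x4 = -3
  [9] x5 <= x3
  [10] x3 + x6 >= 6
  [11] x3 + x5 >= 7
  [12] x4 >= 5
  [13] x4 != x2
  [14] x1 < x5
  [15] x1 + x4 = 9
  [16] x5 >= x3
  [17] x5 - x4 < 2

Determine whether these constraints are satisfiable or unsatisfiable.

Satisfiable

One satisfying assignment is x1 = 4, x2 = 4, x3 = 5, x4 = 5, x5 = 5, x6 = 2.
For the less obvious constraints — constraint 1: x3 + x6 = 7; constraint 3: x1 + x5 = 9 — and the others hold by inspection.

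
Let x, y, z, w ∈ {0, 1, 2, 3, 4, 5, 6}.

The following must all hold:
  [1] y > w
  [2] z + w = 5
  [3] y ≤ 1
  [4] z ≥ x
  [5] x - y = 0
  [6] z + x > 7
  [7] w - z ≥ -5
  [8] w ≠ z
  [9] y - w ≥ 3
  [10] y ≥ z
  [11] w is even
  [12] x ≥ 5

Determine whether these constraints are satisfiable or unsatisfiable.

Unsatisfiable

From constraints 4 and 12: z ≥ x and x ≥ 5, so z ≥ 5. From constraints 3 and 10: z ≤ y and y ≤ 1, so z ≤ 1. But 1 < 5, so no value of z works.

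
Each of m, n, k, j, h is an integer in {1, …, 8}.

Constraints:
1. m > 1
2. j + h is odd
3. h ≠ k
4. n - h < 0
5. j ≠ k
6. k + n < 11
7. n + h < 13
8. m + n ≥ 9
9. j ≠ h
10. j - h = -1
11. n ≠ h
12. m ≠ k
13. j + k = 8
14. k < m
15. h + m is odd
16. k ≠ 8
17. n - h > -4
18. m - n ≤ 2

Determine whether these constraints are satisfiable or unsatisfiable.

Satisfiable

The assignment m = 5, n = 5, k = 3, j = 5, h = 6 works:
  constraint 4 holds since n - h = -1.
  constraint 6 holds since k + n = 8.
  constraint 7 holds since n + h = 11.
The rest check out directly.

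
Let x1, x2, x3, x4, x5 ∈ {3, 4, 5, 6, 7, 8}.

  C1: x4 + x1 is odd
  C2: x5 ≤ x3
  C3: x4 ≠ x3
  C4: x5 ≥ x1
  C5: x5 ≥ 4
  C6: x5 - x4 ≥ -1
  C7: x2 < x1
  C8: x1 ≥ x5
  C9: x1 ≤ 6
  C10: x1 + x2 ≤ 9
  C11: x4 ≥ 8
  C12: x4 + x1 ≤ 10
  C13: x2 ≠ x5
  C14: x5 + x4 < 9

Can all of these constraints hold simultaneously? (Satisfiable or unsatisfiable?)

From constraint 11: x4 ≥ 8. From constraints 5 and 8: x1 ≥ x5 ≥ 4. Hence x4 + x1 ≥ 12. But constraint 12 requires x4 + x1 ≤ 10, and 10 < 12. Contradiction.

Unsatisfiable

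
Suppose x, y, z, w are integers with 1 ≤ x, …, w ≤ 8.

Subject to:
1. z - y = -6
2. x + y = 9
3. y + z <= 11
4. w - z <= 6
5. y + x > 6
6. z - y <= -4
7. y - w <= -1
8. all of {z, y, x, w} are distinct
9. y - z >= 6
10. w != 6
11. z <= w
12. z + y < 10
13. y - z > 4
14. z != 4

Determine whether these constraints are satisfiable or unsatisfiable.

Constraints 4, 7, and 9 give y − z ≥ 6, z − w ≥ -6, w − y ≥ 1.
Adding all 3 inequalities: the left sides telescope to 0, and the right sides sum to 6 + (-6) + 1 = 1. So 0 ≥ 1, which is false.

Unsatisfiable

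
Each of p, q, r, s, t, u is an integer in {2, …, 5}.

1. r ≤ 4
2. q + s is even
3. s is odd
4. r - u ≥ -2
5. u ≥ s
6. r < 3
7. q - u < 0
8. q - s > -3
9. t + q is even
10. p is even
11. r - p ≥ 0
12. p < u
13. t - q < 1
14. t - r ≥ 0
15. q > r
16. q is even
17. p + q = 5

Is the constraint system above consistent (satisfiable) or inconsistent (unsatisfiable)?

Constraint 16 makes q even and constraint 3 makes s odd, so q + s must be odd. Constraint 2 says q + s is even — contradiction.

Unsatisfiable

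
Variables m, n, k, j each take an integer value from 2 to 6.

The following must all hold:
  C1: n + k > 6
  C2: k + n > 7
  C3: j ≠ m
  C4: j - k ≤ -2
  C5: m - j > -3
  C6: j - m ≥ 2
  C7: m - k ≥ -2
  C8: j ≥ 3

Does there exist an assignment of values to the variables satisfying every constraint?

Unsatisfiable

Constraints 4, 6, and 7 give k − j ≥ 2, j − m ≥ 2, m − k ≥ -2.
Adding all 3 inequalities: the left sides telescope to 0, and the right sides sum to 2 + 2 + (-2) = 2. So 0 ≥ 2, which is false.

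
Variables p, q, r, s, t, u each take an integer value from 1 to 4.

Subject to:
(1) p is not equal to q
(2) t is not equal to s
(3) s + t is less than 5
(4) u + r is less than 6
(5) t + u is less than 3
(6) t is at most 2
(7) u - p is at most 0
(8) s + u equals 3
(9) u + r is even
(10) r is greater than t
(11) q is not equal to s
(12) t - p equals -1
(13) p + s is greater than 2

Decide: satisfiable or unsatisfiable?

The assignment p = 2, q = 1, r = 3, s = 2, t = 1, u = 1 works:
  constraint 3 holds since s + t = 3.
  constraint 4 holds since u + r = 4.
The rest check out directly.

Satisfiable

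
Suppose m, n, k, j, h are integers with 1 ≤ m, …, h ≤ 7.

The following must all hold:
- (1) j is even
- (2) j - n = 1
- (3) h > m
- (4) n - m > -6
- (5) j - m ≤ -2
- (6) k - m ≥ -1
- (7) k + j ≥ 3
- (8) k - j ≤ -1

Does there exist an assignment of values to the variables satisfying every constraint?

Unsatisfiable

Constraints 5, 6, and 8 give j − k ≥ 1, k − m ≥ -1, m − j ≥ 2.
Adding all 3 inequalities: the left sides telescope to 0, and the right sides sum to 1 + (-1) + 2 = 2. So 0 ≥ 2, which is false.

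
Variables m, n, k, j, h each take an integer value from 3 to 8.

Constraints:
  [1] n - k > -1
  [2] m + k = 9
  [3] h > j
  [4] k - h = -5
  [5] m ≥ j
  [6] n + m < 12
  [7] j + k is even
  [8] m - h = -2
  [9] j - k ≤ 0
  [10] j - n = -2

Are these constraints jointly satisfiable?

Try m = 6, n = 5, k = 3, j = 3, h = 8.
Check constraint 1: n - k = 2; constraint 2: m + k = 9; constraint 4: k - h = -5. The remaining constraints are straightforward to verify.

Satisfiable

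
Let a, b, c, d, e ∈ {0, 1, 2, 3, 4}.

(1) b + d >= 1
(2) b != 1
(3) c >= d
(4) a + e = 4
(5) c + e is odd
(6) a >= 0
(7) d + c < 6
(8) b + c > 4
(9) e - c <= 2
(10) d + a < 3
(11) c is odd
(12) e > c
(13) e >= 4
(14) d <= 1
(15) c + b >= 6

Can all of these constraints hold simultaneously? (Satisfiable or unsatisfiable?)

Satisfiable

The assignment a = 0, b = 4, c = 3, d = 0, e = 4 works:
  constraint 1 holds since b + d = 4.
  constraint 4 holds since a + e = 4.
  constraint 7 holds since d + c = 3.
The rest check out directly.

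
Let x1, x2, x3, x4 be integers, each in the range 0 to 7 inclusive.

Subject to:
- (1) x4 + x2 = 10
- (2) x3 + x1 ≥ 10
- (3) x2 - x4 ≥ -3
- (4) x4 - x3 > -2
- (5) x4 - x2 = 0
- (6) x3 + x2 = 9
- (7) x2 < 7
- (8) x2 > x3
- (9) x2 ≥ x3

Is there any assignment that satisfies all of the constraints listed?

Take x1 = 6, x2 = 5, x3 = 4, x4 = 5. Then constraint 1: x4 + x2 = 10; constraint 2: x3 + x1 = 10, and every other listed constraint is also met.

Satisfiable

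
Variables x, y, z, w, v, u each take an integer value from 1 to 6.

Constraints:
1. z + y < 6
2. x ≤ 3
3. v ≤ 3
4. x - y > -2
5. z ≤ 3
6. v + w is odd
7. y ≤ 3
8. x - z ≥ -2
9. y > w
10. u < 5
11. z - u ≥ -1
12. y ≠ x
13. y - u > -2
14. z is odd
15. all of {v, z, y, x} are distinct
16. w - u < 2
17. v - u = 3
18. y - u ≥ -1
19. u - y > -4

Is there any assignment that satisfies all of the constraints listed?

Unsatisfiable

Constraints 2, 3, 5, and 7 confine each of v, z, y, x to the 3 values {1, …, 3} (the domain already gives each ≥ 1).
Constraint 15 requires all 4 of them to be distinct, but only 3 values are available — impossible by the pigeonhole principle.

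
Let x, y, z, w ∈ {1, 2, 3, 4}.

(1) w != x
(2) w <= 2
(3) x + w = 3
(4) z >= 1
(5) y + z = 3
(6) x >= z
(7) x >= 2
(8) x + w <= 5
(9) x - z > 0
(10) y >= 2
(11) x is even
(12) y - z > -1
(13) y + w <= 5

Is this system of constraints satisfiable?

Satisfiable

Take x = 2, y = 2, z = 1, w = 1. Then constraint 3: x + w = 3; constraint 5: y + z = 3; constraint 8: x + w = 3, and every other listed constraint is also met.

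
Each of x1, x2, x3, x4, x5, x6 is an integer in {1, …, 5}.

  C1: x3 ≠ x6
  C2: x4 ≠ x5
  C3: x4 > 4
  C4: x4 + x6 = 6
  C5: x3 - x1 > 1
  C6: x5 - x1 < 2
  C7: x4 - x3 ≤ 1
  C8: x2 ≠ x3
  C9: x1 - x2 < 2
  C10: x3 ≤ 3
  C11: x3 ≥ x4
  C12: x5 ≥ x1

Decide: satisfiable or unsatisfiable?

From constraint 3: x4 ≥ 5. From constraints 10 and 11: x4 ≤ x3 and x3 ≤ 3, so x4 ≤ 3. But 3 < 5, so no value of x4 works.

Unsatisfiable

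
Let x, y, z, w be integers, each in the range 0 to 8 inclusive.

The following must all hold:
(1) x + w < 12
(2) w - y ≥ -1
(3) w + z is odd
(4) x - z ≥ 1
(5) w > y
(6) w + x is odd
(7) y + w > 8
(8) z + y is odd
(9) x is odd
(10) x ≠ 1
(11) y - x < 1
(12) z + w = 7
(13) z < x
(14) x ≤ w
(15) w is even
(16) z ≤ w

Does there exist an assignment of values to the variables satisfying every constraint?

Satisfiable

Setting (x, y, z, w) = (5, 4, 1, 6) satisfies everything: constraint 1: x + w = 11; constraint 2: w - y = 2, and the others follow.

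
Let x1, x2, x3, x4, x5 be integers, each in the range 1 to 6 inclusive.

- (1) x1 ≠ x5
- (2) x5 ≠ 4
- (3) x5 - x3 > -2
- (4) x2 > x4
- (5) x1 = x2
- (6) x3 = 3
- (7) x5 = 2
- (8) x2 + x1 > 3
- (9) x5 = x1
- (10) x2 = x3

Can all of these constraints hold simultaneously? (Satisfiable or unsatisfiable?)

Unsatisfiable

Constraint 7 fixes x5 = 2 and constraint 6 fixes x3 = 3. Constraints 5, 9, and 10 give x5 = x1 = x2 = x3, so x5 = x3. But 2 ≠ 3 — contradiction.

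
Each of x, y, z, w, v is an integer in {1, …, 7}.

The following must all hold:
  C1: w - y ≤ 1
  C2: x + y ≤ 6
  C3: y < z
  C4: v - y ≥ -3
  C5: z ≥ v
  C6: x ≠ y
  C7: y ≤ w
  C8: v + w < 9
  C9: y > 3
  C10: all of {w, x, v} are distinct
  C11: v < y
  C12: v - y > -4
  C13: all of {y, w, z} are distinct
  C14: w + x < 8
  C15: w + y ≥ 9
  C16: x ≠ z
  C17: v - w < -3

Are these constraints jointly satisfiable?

Satisfiable

Try x = 2, y = 4, z = 6, w = 5, v = 1.
Check constraint 1: w - y = 1; constraint 2: x + y = 6; constraint 4: v - y = -3. The remaining constraints are straightforward to verify.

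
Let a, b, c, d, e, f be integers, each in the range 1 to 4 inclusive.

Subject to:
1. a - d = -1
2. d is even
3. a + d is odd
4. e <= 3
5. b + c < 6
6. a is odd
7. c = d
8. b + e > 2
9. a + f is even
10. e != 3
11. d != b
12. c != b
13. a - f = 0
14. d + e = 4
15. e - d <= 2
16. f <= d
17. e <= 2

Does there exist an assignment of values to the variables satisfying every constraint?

Try a = 1, b = 3, c = 2, d = 2, e = 2, f = 1.
Check constraint 1: a - d = -1; constraint 5: b + c = 5; constraint 8: b + e = 5. The remaining constraints are straightforward to verify.

Satisfiable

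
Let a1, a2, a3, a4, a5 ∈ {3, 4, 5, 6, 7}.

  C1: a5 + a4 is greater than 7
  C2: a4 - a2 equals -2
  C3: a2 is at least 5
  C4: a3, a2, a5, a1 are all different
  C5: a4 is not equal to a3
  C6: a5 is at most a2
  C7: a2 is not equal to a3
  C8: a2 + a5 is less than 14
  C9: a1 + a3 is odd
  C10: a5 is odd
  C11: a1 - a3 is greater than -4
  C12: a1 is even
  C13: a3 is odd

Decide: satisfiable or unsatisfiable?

Satisfiable

Setting (a1, a2, a3, a4, a5) = (4, 6, 7, 4, 5) satisfies everything: constraint 1: a5 + a4 = 9; constraint 2: a4 - a2 = -2; constraint 8: a2 + a5 = 11, and the others follow.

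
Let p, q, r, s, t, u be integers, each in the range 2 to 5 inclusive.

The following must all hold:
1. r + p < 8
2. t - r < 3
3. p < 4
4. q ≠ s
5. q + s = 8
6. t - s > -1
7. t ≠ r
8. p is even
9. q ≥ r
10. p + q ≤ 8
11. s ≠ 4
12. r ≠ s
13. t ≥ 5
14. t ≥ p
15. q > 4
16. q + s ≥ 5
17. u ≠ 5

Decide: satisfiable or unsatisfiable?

Satisfiable

Setting (p, q, r, s, t, u) = (2, 5, 4, 3, 5, 4) satisfies everything: constraint 1: r + p = 6; constraint 2: t - r = 1, and the others follow.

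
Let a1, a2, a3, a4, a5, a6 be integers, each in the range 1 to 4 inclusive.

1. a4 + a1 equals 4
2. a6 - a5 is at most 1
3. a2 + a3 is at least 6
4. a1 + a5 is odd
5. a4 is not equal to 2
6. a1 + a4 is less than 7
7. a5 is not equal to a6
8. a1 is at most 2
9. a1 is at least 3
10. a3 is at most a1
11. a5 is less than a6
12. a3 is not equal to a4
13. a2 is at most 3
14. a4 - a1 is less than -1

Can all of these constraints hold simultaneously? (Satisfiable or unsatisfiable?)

From constraint 13: a2 ≤ 3. From constraints 8 and 10: a3 ≤ a1 ≤ 2. Hence a2 + a3 ≤ 5. But constraint 3 requires a2 + a3 ≥ 6, and 6 > 5. Contradiction.

Unsatisfiable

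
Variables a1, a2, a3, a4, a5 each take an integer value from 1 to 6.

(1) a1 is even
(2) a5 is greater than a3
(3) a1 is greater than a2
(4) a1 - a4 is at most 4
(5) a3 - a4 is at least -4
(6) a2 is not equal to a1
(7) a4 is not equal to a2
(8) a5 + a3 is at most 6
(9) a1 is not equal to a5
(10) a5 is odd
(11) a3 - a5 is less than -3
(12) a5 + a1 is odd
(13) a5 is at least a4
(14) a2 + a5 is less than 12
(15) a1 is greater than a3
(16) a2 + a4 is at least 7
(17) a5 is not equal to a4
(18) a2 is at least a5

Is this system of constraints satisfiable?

Satisfiable

Take a1 = 6, a2 = 5, a3 = 1, a4 = 2, a5 = 5. Then constraint 4: a1 - a4 = 4; constraint 5: a3 - a4 = -1; constraint 8: a5 + a3 = 6, and every other listed constraint is also met.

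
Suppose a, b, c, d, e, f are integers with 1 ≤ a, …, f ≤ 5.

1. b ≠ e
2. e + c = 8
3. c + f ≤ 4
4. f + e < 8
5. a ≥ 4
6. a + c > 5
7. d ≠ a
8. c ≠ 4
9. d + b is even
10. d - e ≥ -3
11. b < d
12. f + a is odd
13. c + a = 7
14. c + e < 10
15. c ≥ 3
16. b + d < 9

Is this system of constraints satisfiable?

Satisfiable

One satisfying assignment is a = 4, b = 1, c = 3, d = 5, e = 5, f = 1.
For the less obvious constraints — constraint 2: e + c = 8; constraint 3: c + f = 4; constraint 4: f + e = 6 — and the others hold by inspection.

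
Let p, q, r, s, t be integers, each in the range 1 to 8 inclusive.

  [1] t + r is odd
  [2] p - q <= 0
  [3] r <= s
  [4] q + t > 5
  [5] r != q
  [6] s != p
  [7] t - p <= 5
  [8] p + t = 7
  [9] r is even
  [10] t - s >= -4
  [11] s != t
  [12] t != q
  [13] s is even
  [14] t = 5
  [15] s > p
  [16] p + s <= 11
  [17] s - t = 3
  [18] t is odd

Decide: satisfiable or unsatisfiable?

One satisfying assignment is p = 2, q = 3, r = 2, s = 8, t = 5.
For the less obvious constraints — constraint 2: p - q = -1; constraint 4: q + t = 8; constraint 7: t - p = 3 — and the others hold by inspection.

Satisfiable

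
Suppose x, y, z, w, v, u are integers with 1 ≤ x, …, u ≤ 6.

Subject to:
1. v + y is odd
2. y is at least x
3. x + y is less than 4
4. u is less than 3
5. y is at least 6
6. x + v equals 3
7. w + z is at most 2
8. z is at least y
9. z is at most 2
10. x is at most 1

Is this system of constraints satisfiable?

Unsatisfiable

From constraint 5: y ≥ 6. From constraints 8 and 9: y ≤ z and z ≤ 2, so y ≤ 2. But 2 < 6, so no value of y works.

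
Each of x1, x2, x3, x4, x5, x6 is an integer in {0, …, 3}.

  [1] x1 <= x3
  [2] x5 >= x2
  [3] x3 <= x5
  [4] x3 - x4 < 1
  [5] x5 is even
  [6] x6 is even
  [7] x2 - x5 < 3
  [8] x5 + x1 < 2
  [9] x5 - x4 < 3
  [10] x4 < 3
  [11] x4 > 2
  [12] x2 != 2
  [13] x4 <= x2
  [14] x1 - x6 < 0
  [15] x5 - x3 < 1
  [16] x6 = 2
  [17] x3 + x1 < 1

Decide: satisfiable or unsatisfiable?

Unsatisfiable

From constraint 11: x4 ≥ 3. From constraint 10: x4 ≤ 2. But 2 < 3, so no value of x4 works.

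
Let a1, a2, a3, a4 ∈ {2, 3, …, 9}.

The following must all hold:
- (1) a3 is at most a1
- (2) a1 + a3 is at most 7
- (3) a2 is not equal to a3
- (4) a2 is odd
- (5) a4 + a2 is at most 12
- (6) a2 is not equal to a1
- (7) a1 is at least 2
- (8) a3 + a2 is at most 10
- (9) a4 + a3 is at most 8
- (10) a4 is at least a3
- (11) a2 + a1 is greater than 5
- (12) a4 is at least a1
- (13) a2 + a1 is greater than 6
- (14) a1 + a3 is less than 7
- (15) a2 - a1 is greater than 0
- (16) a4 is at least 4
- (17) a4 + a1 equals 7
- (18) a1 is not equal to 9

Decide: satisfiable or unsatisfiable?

Satisfiable

The assignment a1 = 3, a2 = 5, a3 = 3, a4 = 4 works:
  constraint 2 holds since a1 + a3 = 6.
  constraint 5 holds since a4 + a2 = 9.
  constraint 8 holds since a3 + a2 = 8.
The rest check out directly.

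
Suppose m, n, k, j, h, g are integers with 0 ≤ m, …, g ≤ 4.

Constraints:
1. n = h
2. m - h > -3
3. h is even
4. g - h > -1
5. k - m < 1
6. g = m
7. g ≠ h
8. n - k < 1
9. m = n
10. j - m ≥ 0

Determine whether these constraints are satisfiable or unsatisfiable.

From constraints 1, 6, and 9, g = m = n = h, so g = h. But constraint 7 says g ≠ h. Contradiction.

Unsatisfiable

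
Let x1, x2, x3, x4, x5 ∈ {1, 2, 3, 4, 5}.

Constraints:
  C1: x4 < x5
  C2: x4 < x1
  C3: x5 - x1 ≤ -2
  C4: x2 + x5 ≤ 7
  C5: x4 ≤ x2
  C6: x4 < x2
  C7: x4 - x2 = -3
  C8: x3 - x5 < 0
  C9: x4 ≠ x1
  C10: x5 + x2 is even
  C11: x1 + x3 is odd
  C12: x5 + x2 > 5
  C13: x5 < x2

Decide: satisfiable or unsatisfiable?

Satisfiable

Try x1 = 4, x2 = 4, x3 = 1, x4 = 1, x5 = 2.
Check constraint 3: x5 - x1 = -2; constraint 4: x2 + x5 = 6. The remaining constraints are straightforward to verify.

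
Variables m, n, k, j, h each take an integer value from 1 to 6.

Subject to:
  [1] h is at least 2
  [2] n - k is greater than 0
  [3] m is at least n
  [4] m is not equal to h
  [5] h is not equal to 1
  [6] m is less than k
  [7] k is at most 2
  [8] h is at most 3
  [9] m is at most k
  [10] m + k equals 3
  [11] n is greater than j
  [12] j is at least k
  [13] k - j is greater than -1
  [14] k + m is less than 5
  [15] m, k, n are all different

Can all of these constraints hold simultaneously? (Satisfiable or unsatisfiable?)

Unsatisfiable

Constraints 3, 6, 11, and 12 give j < n, n ≤ m, m < k, k ≤ j. Chaining: j < n ≤ m < k ≤ j, which forces j < j — impossible.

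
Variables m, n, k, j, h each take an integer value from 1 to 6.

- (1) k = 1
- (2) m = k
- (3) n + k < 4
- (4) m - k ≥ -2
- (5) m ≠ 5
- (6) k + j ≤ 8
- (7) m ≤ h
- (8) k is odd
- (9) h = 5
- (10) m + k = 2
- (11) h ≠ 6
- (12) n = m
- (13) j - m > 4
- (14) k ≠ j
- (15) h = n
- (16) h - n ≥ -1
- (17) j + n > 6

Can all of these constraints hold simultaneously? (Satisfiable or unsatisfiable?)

Constraint 9 fixes h = 5 and constraint 1 fixes k = 1. Constraints 2, 12, and 15 give h = n = m = k, so h = k. But 5 ≠ 1 — contradiction.

Unsatisfiable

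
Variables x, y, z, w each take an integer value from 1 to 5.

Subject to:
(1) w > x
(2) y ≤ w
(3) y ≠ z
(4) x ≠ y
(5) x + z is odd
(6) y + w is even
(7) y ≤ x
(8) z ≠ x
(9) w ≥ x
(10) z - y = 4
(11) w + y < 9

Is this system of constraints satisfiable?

One satisfying assignment is x = 2, y = 1, z = 5, w = 5.
For the less obvious constraints — constraint 5: x + z = 7 is odd; constraint 10: z - y = 4; constraint 11: w + y = 6 — and the others hold by inspection.

Satisfiable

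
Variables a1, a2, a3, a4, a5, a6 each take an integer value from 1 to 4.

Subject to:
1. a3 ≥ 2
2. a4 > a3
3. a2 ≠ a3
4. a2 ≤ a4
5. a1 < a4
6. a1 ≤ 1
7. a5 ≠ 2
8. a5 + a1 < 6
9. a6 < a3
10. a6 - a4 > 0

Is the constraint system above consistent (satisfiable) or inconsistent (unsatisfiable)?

Unsatisfiable

Constraints 2, 9, and 10 give a6 < a3, a3 < a4, a4 < a6. Chaining: a6 < a3 < a4 < a6, which forces a6 < a6 — impossible.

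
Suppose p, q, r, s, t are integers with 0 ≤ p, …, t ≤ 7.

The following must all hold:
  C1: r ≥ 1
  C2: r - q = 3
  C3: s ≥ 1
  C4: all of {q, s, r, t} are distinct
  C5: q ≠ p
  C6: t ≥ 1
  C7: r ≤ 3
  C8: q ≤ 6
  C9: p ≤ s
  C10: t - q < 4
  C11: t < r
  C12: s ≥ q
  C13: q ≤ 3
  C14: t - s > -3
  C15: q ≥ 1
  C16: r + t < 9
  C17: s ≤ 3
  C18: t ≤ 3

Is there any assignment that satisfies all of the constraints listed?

Constraints 1, 3, 6, 7, 13, 15, 17, and 18 confine each of q, s, r, t to the 3 values {1, …, 3}.
Constraint 4 requires all 4 of them to be distinct, but only 3 values are available — impossible by the pigeonhole principle.

Unsatisfiable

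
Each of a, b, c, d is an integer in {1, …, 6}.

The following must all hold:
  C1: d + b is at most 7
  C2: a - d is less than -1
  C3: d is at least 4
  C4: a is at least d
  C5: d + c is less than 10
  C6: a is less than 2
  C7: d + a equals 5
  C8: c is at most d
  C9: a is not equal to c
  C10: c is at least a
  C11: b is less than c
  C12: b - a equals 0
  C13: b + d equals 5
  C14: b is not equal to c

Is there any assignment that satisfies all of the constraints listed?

From constraints 3 and 4: a ≥ d and d ≥ 4, so a ≥ 4. From constraint 6: a ≤ 1. But 1 < 4, so no value of a works.

Unsatisfiable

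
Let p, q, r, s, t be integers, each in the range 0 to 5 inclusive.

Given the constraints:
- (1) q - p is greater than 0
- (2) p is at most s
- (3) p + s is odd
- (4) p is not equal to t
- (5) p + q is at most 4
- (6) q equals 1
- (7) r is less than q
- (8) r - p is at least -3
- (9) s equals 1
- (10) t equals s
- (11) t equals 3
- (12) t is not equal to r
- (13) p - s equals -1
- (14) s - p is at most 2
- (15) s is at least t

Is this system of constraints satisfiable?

Unsatisfiable

Constraint 11 fixes t = 3 and constraint 9 fixes s = 1, but constraint 10 requires t = s. Since 3 ≠ 1, contradiction.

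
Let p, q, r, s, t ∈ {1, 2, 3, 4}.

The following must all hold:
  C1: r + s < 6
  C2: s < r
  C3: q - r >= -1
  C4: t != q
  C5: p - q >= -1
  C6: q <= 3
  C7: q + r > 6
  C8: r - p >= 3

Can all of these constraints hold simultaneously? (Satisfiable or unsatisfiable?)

Unsatisfiable

Constraints 3, 5, and 8 give p − q ≥ -1, q − r ≥ -1, r − p ≥ 3.
Adding all 3 inequalities: the left sides telescope to 0, and the right sides sum to (-1) + (-1) + 3 = 1. So 0 ≥ 1, which is false.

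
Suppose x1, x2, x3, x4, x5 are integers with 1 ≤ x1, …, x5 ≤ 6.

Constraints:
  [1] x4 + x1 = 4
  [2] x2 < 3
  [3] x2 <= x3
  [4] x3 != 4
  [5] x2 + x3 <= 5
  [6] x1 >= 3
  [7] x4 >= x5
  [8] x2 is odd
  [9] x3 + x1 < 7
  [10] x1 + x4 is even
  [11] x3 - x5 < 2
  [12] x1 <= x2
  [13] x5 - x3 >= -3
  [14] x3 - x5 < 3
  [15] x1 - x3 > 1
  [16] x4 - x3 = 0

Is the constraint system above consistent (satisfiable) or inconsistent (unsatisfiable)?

From constraints 6 and 12: x2 ≥ x1 and x1 ≥ 3, so x2 ≥ 3. From constraint 2: x2 ≤ 2. But 2 < 3, so no value of x2 works.

Unsatisfiable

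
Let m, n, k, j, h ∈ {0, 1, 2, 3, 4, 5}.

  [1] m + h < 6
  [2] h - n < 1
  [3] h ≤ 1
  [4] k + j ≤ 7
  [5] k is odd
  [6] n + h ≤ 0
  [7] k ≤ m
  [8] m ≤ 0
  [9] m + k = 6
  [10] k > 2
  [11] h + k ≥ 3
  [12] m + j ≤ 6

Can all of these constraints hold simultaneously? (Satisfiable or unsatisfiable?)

Unsatisfiable

From constraint 10: k ≥ 3. From constraints 7 and 8: k ≤ m and m ≤ 0, so k ≤ 0. But 0 < 3, so no value of k works.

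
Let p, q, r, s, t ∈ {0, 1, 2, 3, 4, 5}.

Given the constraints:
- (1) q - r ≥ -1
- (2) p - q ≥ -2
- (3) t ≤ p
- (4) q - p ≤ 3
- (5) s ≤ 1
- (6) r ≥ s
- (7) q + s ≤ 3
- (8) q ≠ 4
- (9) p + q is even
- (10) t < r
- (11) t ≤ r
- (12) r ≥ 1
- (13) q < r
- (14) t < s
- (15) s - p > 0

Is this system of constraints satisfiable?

Satisfiable

Try p = 0, q = 2, r = 3, s = 1, t = 0.
Check constraint 1: q - r = -1; constraint 2: p - q = -2; constraint 4: q - p = 2. The remaining constraints are straightforward to verify.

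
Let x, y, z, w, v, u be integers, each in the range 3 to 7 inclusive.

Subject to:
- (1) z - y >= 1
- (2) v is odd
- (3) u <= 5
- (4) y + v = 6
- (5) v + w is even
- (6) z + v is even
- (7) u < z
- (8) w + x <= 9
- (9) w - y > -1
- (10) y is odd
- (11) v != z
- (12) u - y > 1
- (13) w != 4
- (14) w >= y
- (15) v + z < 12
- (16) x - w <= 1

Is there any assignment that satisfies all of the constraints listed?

Try x = 3, y = 3, z = 7, w = 3, v = 3, u = 5.
Check constraint 1: z - y = 4; constraint 4: y + v = 6. The remaining constraints are straightforward to verify.

Satisfiable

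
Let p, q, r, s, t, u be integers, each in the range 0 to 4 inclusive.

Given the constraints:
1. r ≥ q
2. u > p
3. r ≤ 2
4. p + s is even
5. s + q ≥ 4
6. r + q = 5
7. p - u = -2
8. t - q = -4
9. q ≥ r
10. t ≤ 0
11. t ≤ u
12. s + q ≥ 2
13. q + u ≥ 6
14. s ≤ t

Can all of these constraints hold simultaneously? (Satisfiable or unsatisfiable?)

Unsatisfiable

From constraints 10 and 14: s ≤ t ≤ 0. From constraints 1 and 3: q ≤ r ≤ 2. Hence s + q ≤ 2. But constraint 5 requires s + q ≥ 4, and 4 > 2. Contradiction.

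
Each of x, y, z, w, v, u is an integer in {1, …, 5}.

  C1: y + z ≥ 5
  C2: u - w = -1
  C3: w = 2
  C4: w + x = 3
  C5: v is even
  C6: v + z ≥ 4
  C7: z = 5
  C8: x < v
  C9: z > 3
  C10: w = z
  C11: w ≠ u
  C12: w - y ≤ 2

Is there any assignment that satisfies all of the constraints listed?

Unsatisfiable

Constraint 3 fixes w = 2 and constraint 7 fixes z = 5, but constraint 10 requires w = z. Since 2 ≠ 5, contradiction.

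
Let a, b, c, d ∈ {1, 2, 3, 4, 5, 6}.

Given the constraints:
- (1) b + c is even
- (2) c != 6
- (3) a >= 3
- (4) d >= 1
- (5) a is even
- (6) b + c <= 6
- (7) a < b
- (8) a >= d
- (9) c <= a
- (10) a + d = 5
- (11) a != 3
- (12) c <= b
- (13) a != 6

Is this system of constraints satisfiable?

Try a = 4, b = 5, c = 1, d = 1.
Check constraint 1: b + c = 6 is even; constraint 6: b + c = 6; constraint 10: a + d = 5. The remaining constraints are straightforward to verify.

Satisfiable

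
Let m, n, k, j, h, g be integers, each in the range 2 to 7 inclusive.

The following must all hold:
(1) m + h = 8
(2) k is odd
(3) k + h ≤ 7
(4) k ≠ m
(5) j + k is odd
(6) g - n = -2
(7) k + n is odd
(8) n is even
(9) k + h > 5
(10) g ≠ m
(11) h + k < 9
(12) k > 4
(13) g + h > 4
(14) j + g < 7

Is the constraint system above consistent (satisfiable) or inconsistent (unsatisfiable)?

Satisfiable

Try m = 6, n = 6, k = 5, j = 2, h = 2, g = 4.
Check constraint 1: m + h = 8; constraint 3: k + h = 7. The remaining constraints are straightforward to verify.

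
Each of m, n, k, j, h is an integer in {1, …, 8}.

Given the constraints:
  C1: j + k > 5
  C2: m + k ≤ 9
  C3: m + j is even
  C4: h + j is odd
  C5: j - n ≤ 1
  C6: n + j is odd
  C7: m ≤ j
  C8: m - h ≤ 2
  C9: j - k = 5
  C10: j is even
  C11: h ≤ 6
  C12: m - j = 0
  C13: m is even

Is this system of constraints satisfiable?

One satisfying assignment is m = 6, n = 5, k = 1, j = 6, h = 5.
For the less obvious constraints — constraint 1: j + k = 7; constraint 2: m + k = 7 — and the others hold by inspection.

Satisfiable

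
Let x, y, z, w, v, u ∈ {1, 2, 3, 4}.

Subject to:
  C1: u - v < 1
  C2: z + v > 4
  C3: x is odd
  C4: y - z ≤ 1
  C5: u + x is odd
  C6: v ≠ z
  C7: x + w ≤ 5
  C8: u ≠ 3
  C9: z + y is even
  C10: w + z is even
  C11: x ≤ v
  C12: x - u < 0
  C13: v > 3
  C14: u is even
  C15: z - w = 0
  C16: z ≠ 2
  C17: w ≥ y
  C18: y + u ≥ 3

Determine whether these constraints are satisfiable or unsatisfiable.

Take x = 1, y = 1, z = 3, w = 3, v = 4, u = 2. Then constraint 1: u - v = -2; constraint 2: z + v = 7, and every other listed constraint is also met.

Satisfiable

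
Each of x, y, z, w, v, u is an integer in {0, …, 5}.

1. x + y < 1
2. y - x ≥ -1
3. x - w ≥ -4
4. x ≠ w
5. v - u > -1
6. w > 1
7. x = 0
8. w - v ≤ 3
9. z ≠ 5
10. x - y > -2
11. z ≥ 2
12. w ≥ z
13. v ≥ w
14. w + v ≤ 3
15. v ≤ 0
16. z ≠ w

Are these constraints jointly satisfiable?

From constraints 11 and 12: w ≥ z and z ≥ 2, so w ≥ 2. From constraints 13 and 15: w ≤ v and v ≤ 0, so w ≤ 0. But 0 < 2, so no value of w works.

Unsatisfiable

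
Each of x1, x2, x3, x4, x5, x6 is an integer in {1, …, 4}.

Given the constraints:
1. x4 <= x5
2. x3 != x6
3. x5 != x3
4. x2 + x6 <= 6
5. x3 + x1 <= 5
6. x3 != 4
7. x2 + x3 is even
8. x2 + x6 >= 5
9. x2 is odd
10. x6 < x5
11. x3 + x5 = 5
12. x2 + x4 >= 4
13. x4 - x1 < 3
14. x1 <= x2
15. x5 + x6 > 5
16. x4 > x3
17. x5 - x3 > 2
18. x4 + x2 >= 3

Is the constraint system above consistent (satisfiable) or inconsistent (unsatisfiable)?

Try x1 = 1, x2 = 3, x3 = 1, x4 = 2, x5 = 4, x6 = 2.
Check constraint 4: x2 + x6 = 5; constraint 5: x3 + x1 = 2. The remaining constraints are straightforward to verify.

Satisfiable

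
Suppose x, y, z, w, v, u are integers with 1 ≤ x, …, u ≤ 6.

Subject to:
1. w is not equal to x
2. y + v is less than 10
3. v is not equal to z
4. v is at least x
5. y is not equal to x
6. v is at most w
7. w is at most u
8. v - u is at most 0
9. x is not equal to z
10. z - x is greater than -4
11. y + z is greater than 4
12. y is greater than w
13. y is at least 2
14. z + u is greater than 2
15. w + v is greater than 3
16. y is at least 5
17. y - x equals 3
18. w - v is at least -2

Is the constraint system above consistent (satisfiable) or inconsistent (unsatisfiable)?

Satisfiable

The assignment x = 2, y = 5, z = 1, w = 3, v = 3, u = 4 works:
  constraint 2 holds since y + v = 8.
  constraint 8 holds since v - u = -1.
  constraint 10 holds since z - x = -1.
The rest check out directly.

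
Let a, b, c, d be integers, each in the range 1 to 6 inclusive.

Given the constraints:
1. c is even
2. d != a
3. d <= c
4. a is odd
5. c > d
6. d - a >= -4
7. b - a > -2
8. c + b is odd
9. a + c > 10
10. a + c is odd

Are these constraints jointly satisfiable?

Satisfiable

Take a = 5, b = 5, c = 6, d = 2. Then constraint 6: d - a = -3; constraint 7: b - a = 0, and every other listed constraint is also met.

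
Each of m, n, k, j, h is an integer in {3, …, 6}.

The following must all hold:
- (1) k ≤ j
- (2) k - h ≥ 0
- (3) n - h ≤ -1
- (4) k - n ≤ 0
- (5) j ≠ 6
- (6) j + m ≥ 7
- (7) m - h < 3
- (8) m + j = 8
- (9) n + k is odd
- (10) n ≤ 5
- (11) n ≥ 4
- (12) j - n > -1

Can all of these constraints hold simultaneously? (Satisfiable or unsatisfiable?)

Unsatisfiable

Constraints 2, 3, and 4 give h − n ≥ 1, n − k ≥ 0, k − h ≥ 0.
Adding all 3 inequalities: the left sides telescope to 0, and the right sides sum to 1 + 0 + 0 = 1. So 0 ≥ 1, which is false.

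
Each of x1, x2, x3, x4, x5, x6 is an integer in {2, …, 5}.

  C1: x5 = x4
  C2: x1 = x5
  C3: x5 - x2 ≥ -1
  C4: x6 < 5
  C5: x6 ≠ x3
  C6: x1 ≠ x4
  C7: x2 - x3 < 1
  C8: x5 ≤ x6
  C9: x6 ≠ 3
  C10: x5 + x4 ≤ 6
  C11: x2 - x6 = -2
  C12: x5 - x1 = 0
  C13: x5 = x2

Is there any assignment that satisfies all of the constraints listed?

Unsatisfiable

From constraints 1 and 2, x1 = x5 = x4, so x1 = x4. But constraint 6 says x1 ≠ x4. Contradiction.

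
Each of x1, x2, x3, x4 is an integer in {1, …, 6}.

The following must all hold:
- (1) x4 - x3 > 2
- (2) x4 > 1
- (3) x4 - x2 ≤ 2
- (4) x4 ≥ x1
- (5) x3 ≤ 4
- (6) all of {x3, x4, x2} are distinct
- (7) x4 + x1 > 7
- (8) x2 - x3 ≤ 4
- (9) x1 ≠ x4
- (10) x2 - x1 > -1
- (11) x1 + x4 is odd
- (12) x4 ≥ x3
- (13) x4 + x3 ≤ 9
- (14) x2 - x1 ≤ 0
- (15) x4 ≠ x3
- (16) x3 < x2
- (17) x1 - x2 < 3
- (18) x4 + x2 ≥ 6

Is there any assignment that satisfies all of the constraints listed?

Satisfiable

The assignment x1 = 4, x2 = 4, x3 = 1, x4 = 5 works:
  constraint 1 holds since x4 - x3 = 4.
  constraint 3 holds since x4 - x2 = 1.
The rest check out directly.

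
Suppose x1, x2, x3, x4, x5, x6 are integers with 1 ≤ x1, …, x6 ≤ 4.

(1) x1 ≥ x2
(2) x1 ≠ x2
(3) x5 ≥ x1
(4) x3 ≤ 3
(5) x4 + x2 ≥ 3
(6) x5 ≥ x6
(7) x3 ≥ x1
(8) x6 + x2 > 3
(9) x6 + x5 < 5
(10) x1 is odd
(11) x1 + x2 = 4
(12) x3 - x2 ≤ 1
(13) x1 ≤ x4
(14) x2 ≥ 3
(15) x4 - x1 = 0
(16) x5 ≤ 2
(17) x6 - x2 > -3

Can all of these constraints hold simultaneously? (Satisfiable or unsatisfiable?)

From constraints 1 and 14: x1 ≥ x2 and x2 ≥ 3, so x1 ≥ 3. From constraints 3 and 16: x1 ≤ x5 and x5 ≤ 2, so x1 ≤ 2. But 2 < 3, so no value of x1 works.

Unsatisfiable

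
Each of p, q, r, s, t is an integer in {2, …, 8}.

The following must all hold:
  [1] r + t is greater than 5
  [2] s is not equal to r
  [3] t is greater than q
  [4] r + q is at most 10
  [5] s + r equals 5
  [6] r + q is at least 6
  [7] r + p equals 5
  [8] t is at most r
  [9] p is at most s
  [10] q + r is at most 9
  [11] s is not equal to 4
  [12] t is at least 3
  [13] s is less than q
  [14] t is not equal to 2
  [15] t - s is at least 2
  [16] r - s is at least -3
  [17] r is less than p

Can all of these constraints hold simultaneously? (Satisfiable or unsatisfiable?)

Unsatisfiable

Constraints 3, 8, 9, 13, and 17 give p ≤ s, s < q, q < t, t ≤ r, r < p. Chaining: p ≤ s < q < t ≤ r < p, which forces p < p — impossible.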